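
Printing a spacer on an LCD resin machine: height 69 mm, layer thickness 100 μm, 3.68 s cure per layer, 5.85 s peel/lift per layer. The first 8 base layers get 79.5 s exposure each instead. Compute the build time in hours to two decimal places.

Number of layers: 69 / 0.1 → 690 (rounded up).
Base layers = 8 × (79.5 + 5.85), so 682.8 s.
Regular layers = 682 × (3.68 + 5.85) = 6499.46 s.
Sum: 682.8 + 6499.46 = 7182.26 s → 2.00 hours.

2.00 hours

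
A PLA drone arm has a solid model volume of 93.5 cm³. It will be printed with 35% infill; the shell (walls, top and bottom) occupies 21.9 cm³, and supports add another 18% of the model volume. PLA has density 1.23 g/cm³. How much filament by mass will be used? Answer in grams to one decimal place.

78.5 g

Volume inside the shell = 93.5 − 21.9, so 71.6 cm³.
Infill volume: 0.35 × 71.6 → 25.06 cm³.
Support: 0.18 × 93.5 → 16.83 cm³.
Total printed volume = 21.9 + 25.06 + 16.83 = 63.79 cm³.
Mass = 63.79 × 1.23, so 78.4617 g.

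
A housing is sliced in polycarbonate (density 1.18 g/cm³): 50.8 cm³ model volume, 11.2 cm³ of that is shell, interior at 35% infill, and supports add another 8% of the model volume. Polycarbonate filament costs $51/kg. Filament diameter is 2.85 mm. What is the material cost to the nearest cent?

$1.75

Volume inside the shell: 50.8 − 11.2 → 39.6 cm³.
Deposited infill = 0.35 × 39.6 = 13.86 cm³.
Support = 0.08 × 50.8, so 4.064 cm³.
Total extruded = 11.2 + 13.86 + 4.064, so 29.124 cm³.
Mass = 29.124 × 1.18 = 34.36632 g.
At $51/kg: 34.36632/1000 × 51 = $1.75.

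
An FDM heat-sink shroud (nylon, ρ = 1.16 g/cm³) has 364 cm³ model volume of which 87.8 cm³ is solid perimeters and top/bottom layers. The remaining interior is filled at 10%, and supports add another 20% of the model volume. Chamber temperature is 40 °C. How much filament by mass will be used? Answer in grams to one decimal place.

Volume inside the shell = 364 − 87.8, so 276.2 cm³.
Infill volume = 0.10 × 276.2 = 27.62 cm³.
Support = 0.20 × 364, so 72.8 cm³.
Total extruded = 87.8 + 27.62 + 72.8 = 188.22 cm³.
Mass = 188.22 × 1.16 = 218.3352 g.

218.3 g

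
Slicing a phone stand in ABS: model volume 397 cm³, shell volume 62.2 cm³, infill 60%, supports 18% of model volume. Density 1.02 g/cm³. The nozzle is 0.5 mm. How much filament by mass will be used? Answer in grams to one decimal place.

Interior volume: 397 − 62.2 → 334.8 cm³.
Deposited infill = 0.60 × 334.8, so 200.88 cm³.
Support = 0.18 × 397 = 71.46 cm³.
Total extruded: 62.2 + 200.88 + 71.46 → 334.54 cm³.
Mass = 334.54 × 1.02, so 341.2308 g.

341.2 g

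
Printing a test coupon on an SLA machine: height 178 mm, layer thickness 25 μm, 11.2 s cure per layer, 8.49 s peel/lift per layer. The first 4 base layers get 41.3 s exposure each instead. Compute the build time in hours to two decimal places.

Layers = ⌈178/0.025⌉ = 7120.
Base layers = 4 × (41.3 + 8.49), so 199.16 s.
Remaining layers = 7116 × (11.2 + 8.49) = 140114.04 s.
Sum: 199.16 + 140114.04 = 140313.2 s → 38.98 hours.

38.98 hours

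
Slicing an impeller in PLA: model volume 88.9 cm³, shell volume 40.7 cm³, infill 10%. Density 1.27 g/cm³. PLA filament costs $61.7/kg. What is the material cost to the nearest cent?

Interior volume = 88.9 − 40.7, so 48.2 cm³.
Infill volume = 0.10 × 48.2, so 4.82 cm³.
Total extruded = 40.7 + 4.82 = 45.52 cm³.
Mass = 45.52 × 1.27 = 57.8104 g.
At $61.7/kg: 57.8104/1000 × 61.7 = $3.57.

$3.57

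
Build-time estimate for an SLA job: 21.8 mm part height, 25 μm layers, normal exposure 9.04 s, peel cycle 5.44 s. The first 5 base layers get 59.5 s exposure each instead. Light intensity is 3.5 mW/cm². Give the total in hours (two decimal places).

Layer count = ceil(21.8 / 0.025) = 872.
Burn-in layers: 5 × (59.5 + 5.44) → 324.7 s.
Remaining layers = 867 × (9.04 + 5.44), so 12554.16 s.
Sum: 324.7 + 12554.16 = 12878.86 s → 3.58 hours.

3.58 hours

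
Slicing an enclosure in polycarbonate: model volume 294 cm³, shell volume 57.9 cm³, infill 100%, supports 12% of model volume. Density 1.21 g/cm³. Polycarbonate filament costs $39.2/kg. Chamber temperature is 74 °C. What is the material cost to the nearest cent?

$15.62

Volume inside the shell = 294 − 57.9 = 236.1 cm³.
Deposited infill = 1.00 × 236.1 = 236.1 cm³.
Support = 0.12 × 294 = 35.28 cm³.
Total extruded = 57.9 + 236.1 + 35.28 = 329.28 cm³.
Mass = 329.28 × 1.21 = 398.4288 g.
Cost = 398.4288 g / 1000 × $39.2/kg = $15.62.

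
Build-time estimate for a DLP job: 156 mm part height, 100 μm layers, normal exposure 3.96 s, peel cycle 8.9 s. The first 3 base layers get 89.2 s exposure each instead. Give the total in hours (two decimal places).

Layer count = ceil(156 / 0.1) = 1560.
Bottom layers: 3 × (89.2 + 8.9) → 294.3 s.
Remaining layers: 1557 × (3.96 + 8.9) → 20023.02 s.
Sum: 294.3 + 20023.02 = 20317.32 s → 5.64 hours.

5.64 hours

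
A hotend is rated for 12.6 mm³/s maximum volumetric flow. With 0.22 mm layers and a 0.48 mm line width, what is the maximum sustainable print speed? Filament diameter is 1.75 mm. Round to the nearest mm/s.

119 mm/s

Bead cross-section = 0.22 × 0.48, so 0.1056 mm².
Max speed = 12.6 / 0.1056 = 119.32 ≈ 119 mm/s.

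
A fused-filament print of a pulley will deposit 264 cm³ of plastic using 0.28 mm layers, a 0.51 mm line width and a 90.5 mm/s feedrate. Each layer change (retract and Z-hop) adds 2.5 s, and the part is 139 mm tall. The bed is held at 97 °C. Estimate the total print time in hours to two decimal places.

Line area = 0.28 × 0.51, so 0.1428 mm².
Toolpath length = 264 cm³ / 0.1428 mm² = 264000 / 0.1428 = 1848739.5 mm.
Print-move time = 1848739.5 / 90.5 = 20428.1 s.
Layer count = ceil(139 / 0.28) = 497.
Non-print overhead = 497 × 2.5 = 1242.5 s.
Altogether 20428.1 + 1242.5 = 21670.6 s, i.e. 6.02 hours.

6.02 hours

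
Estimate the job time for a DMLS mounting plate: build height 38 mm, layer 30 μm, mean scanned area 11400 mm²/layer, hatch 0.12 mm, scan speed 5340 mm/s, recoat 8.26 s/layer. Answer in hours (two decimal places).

Number of layers: 38 / 0.03 → 1267 (rounded up).
Hatch length per layer: 11400 / 0.12 → 95000 mm.
Scan time per layer: 95000 / 5340 → 17.7903 s.
Per-layer time = 17.7903 + 8.26 = 26.0503 s.
Build time = 1267 × 26.0503 = 33005.7301 s = 9.17 hours.

9.17 hours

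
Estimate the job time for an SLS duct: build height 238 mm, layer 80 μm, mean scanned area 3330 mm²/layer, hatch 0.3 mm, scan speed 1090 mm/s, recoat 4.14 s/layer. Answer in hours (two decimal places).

Layers = ⌈238/0.08⌉ = 2975.
Per-layer scan distance = 3330 / 0.3, so 11100 mm.
Scan time per layer = 11100 / 1090, so 10.1835 s.
Per-layer time = 10.1835 + 4.14 = 14.3235 s.
Build time = 2975 × 14.3235 = 42612.4125 s = 11.84 hours.

11.84 hours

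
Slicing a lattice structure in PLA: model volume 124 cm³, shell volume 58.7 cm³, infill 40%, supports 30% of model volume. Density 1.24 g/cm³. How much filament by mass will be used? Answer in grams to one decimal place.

Volume inside the shell = 124 − 58.7 = 65.3 cm³.
Infill deposited = 0.40 × 65.3, so 26.12 cm³.
Support: 0.30 × 124 → 37.2 cm³.
Total extruded = 58.7 + 26.12 + 37.2, so 122.02 cm³.
Mass: 122.02 × 1.24 → 151.3048 g.

151.3 g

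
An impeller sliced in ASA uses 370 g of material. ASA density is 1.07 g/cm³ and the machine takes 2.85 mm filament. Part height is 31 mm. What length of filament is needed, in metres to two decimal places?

54.20 m

Volume = 370 g / 1.07 g·cm⁻³ = 345.7944 cm³ = 345794.4 mm³.
Cross-section of 2.85 mm filament: π·(2.85/2)² = 6.3794 mm².
Length = 345794.4 / 6.3794 = 54204.85 mm = 54.20 m.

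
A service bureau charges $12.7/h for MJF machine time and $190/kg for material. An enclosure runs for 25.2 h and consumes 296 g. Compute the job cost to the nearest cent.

Machine cost = 12.7 × 25.2 = $320.04.
Material cost: 190 × 296/1000 → $56.24.
Job cost: 320.04 + 56.24 = $376.28.

$376.28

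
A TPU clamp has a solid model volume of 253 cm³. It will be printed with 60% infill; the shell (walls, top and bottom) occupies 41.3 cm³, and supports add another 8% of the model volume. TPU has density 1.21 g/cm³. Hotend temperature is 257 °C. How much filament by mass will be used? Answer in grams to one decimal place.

228.2 g

Interior volume = 253 − 41.3, so 211.7 cm³.
Infill deposited = 0.60 × 211.7 = 127.02 cm³.
Support: 0.08 × 253 → 20.24 cm³.
Total extruded = 41.3 + 127.02 + 20.24 = 188.56 cm³.
Mass = 188.56 × 1.21, so 228.1576 g.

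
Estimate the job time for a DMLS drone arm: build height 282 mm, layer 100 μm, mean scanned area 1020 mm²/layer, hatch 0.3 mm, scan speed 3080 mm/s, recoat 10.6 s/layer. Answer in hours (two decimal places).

9.17 hours

Layer count = ceil(282 / 0.1) = 2820.
Scan path per layer = 1020 / 0.3 = 3400 mm.
Per-layer scan time = 3400 / 3080, so 1.1039 s.
Layer cycle: 1.1039 + 10.6 → 11.7039 s.
2820 layers × 11.7039 s/layer = 33004.998 s, i.e. 9.17 hours.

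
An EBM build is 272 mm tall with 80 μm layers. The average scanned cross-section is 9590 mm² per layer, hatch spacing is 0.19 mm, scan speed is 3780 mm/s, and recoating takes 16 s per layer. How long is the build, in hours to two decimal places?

Layers = ⌈272/0.08⌉ = 3400.
Scan path per layer = 9590 / 0.19, so 50473.7 mm.
Beam time per layer: 50473.7 / 3780 → 13.3528 s.
Layer cycle: 13.3528 + 16 → 29.3528 s.
Total: 3400 × 29.3528 s = 99799.52 s → 27.72 hours.

27.72 hours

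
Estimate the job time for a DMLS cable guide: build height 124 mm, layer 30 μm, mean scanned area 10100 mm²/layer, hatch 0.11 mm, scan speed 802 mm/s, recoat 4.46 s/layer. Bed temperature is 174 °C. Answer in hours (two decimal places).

Number of layers: 124 / 0.03 → 4134 (rounded up).
Per-layer scan distance = 10100 / 0.11 = 91818.2 mm.
Laser time per layer = 91818.2 / 802 = 114.4865 s.
Layer cycle = 114.4865 + 4.46 = 118.9465 s.
4134 layers × 118.9465 s/layer = 491724.831 s, i.e. 136.59 hours.

136.59 hours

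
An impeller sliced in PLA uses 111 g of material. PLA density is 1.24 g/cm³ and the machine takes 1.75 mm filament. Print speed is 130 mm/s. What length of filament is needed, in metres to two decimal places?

Volume = 111 g / 1.24 g·cm⁻³ = 89.5161 cm³ = 89516.1 mm³.
A = π r² = π × 0.875² = 2.4053 mm².
Length = 89516.1 / 2.4053 = 37216.19 mm = 37.22 m.

37.22 m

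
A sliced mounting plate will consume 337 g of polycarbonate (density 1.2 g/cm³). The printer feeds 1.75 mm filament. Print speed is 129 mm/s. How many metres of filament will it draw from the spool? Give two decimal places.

116.76 m

Extruded volume: 337/1.2 = 280.8333 cm³ (280833.3 mm³).
Filament cross-section = π × (1.75/2)² = 2.4053 mm².
L = V/A = 280833.3/2.4053 = 116756.04 mm → 116.76 m.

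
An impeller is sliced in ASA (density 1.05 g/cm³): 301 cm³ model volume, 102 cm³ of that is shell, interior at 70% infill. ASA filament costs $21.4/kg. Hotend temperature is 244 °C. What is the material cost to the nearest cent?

Infill region = 301 − 102, so 199 cm³.
Deposited infill = 0.70 × 199, so 139.3 cm³.
Total printed volume = 102 + 139.3 = 241.3 cm³.
Mass = 241.3 × 1.05, so 253.365 g.
Cost = 253.365 g / 1000 × $21.4/kg = $5.42.

$5.42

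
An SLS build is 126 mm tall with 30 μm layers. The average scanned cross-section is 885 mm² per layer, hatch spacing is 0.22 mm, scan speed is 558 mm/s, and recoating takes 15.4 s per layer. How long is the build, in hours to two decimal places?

Layers = ⌈126/0.03⌉ = 4200.
Scan path per layer = 885 / 0.22, so 4022.7 mm.
Per-layer scan time = 4022.7 / 558 = 7.2091 s.
Per-layer time = 7.2091 + 15.4, so 22.6091 s.
Build time = 4200 × 22.6091 = 94958.22 s = 26.38 hours.

26.38 hours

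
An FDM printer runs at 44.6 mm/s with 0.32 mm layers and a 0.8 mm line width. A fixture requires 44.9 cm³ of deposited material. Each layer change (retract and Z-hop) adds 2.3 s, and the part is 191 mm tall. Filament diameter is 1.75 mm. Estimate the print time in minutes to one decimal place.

88.4 minutes

Bead cross-section: 0.32 × 0.8 → 0.256 mm².
Toolpath length = 44.9 cm³ / 0.256 mm² = 44900 / 0.256 = 175390.6 mm.
Extrusion time = 175390.6 / 44.6, so 3932.5 s.
Layer count = ceil(191 / 0.32) = 597.
Z-hop total = 597 × 2.3, so 1373.1 s.
Altogether 3932.5 + 1373.1 = 5305.6 s, i.e. 88.4 minutes.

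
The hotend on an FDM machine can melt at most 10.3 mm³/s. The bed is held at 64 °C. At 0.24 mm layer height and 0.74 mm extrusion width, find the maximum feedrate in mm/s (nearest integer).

A: 0.24 × 0.74 → 0.1776 mm².
Max speed = 10.3 / 0.1776 = 58.00 ≈ 58 mm/s.

58 mm/s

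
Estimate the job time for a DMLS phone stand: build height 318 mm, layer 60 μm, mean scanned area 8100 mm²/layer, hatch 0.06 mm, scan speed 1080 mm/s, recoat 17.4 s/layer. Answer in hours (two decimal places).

209.64 hours

Number of layers: 318 / 0.06 → 5300 (rounded up).
Scan path per layer: 8100 / 0.06 → 135000 mm.
Scan time per layer = 135000 / 1080 = 125 s.
Time per layer: 125 + 17.4 → 142.4 s.
Total: 5300 × 142.4 s = 754720 s → 209.64 hours.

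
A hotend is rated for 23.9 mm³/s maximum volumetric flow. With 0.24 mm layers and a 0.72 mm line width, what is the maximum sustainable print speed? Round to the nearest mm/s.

138 mm/s

A = 0.24 × 0.72 = 0.1728 mm².
v_max = Q/A = 23.9/0.1728 = 138.31 mm/s → 138 mm/s.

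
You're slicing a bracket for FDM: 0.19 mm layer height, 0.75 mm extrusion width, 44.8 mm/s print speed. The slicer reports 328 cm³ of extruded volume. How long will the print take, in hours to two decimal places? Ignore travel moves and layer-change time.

Line area: 0.19 × 0.75 → 0.1425 mm².
Total extruded path = 328000/0.1425 = 2301754.4 mm.
Extrusion time = 2301754.4 / 44.8, so 51378.4 s.
In the requested units: 51378.4 s = 14.27 hours.

14.27 hours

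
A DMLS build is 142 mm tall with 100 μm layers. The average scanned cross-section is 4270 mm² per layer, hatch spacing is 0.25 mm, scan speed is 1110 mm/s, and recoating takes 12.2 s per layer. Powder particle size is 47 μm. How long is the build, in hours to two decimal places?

10.88 hours

Number of layers: 142 / 0.1 → 1420 (rounded up).
Hatch length per layer: 4270 / 0.25 → 17080 mm.
Laser time per layer: 17080 / 1110 → 15.3874 s.
Layer cycle: 15.3874 + 12.2 → 27.5874 s.
1420 layers × 27.5874 s/layer = 39174.108 s, i.e. 10.88 hours.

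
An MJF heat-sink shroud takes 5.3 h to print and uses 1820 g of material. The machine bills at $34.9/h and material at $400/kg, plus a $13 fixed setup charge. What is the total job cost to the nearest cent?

Machine-time cost = 34.9 × 5.3 = $184.97.
Material charge = 400 × 1820/1000 = $728.00.
Adding setup: 184.97 + 728.00 + 13 → $925.97.

$925.97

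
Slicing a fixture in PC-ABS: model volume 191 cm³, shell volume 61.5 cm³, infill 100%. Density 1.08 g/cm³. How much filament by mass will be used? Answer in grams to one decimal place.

206.3 g

Interior volume = 191 − 61.5, so 129.5 cm³.
Infill volume = 1.00 × 129.5, so 129.5 cm³.
Total extruded: 61.5 + 129.5 → 191 cm³.
Mass: 191 × 1.08 → 206.28 g.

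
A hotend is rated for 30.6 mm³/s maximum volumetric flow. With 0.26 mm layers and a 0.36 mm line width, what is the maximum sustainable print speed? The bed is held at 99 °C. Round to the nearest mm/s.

Bead cross-section = 0.26 × 0.36, so 0.0936 mm².
Max speed = 30.6 / 0.0936 = 326.92 ≈ 327 mm/s.

327 mm/s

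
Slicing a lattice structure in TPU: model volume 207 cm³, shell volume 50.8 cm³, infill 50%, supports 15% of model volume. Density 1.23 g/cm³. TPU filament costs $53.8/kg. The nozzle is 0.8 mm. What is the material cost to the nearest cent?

$10.58

Interior volume: 207 − 50.8 → 156.2 cm³.
Infill deposited = 0.50 × 156.2 = 78.1 cm³.
Support: 0.15 × 207 → 31.05 cm³.
Total printed volume: 50.8 + 78.1 + 31.05 → 159.95 cm³.
Mass: 159.95 × 1.23 → 196.7385 g.
At $53.8/kg: 196.7385/1000 × 53.8 = $10.58.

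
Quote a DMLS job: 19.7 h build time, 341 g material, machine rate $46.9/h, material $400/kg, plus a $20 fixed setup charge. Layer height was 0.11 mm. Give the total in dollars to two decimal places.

Machine-time cost = 46.9 × 19.7 = $923.93.
Material cost = 400 × 341/1000 = $136.40.
Adding setup: 923.93 + 136.40 + 20 → $1080.33.

$1080.33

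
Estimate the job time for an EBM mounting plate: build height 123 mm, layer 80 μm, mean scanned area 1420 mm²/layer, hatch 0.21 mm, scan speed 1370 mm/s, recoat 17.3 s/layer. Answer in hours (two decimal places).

Layers = ⌈123/0.08⌉ = 1538.
Hatch length per layer = 1420 / 0.21 = 6761.9 mm.
Beam time per layer: 6761.9 / 1370 → 4.9357 s.
Time per layer = 4.9357 + 17.3 = 22.2357 s.
Build time = 1538 × 22.2357 = 34198.5066 s = 9.50 hours.

9.50 hours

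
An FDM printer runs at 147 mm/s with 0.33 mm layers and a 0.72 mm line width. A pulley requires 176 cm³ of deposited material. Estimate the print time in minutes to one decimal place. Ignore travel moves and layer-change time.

84.0 minutes

Bead cross-section = 0.33 × 0.72, so 0.2376 mm².
Path length: 176000 mm³ / 0.2376 mm² → 740740.7 mm.
Extrusion time = 740740.7 / 147, so 5039.1 s.
That's 5039.1 s → 84.0 minutes.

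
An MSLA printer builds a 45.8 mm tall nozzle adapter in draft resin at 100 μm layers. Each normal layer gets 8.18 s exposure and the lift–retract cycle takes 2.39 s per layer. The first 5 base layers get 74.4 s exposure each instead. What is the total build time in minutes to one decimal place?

Layers = ⌈45.8/0.1⌉ = 458.
Base layers: 5 × (74.4 + 2.39) → 383.95 s.
Normal layers = 453 × (8.18 + 2.39), so 4788.21 s.
Sum: 383.95 + 4788.21 = 5172.16 s → 86.2 minutes.

86.2 minutes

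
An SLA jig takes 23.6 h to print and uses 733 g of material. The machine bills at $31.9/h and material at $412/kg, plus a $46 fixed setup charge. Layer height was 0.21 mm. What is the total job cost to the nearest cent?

Time charge = 31.9 × 23.6 = $752.84.
Feedstock cost = 412 × 733/1000, so $301.996.
Total = 752.84 + 301.996 + 46 = 1100.836 ≈ $1100.84.

$1100.84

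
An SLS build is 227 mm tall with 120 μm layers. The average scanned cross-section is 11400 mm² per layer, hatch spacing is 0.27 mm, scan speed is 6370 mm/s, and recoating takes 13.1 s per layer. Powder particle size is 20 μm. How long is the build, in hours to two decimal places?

Layer count = ceil(227 / 0.12) = 1892.
Hatch length per layer: 11400 / 0.27 → 42222.2 mm.
Laser time per layer = 42222.2 / 6370 = 6.6283 s.
Layer cycle: 6.6283 + 13.1 → 19.7283 s.
Build time = 1892 × 19.7283 = 37325.9436 s = 10.37 hours.

10.37 hours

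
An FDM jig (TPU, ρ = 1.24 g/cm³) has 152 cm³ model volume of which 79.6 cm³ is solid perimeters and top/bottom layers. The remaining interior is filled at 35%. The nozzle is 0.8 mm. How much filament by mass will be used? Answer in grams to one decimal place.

Interior volume = 152 − 79.6, so 72.4 cm³.
Infill deposited = 0.35 × 72.4 = 25.34 cm³.
Deposited volume = 79.6 + 25.34 = 104.94 cm³.
Mass = 104.94 × 1.24 = 130.1256 g.

130.1 g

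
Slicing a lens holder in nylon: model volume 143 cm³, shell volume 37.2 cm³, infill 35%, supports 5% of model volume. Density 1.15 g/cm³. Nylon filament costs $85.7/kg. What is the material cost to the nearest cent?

Infill region = 143 − 37.2, so 105.8 cm³.
Infill volume = 0.35 × 105.8, so 37.03 cm³.
Support: 0.05 × 143 → 7.15 cm³.
Total printed volume: 37.2 + 37.03 + 7.15 → 81.38 cm³.
Mass = 81.38 × 1.15 = 93.587 g.
Cost = 93.587 g / 1000 × $85.7/kg = $8.02.

$8.02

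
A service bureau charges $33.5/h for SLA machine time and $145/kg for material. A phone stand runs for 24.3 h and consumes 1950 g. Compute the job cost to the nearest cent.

Machine-time cost = 33.5 × 24.3, so $814.05.
Material cost: 145 × 1950/1000 → $282.75.
Total = 814.05 + 282.75 = $1096.80.

$1096.80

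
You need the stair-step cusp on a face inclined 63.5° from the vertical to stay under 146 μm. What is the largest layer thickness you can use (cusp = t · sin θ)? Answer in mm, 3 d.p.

t = h_c / sin θ = 0.146 / 0.8949 = 0.163 mm.

0.163 mm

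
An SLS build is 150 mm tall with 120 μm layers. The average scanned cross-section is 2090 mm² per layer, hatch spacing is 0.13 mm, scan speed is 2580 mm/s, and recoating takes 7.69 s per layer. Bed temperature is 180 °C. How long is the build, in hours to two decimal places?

Layer count = ceil(150 / 0.12) = 1250.
Scan path per layer: 2090 / 0.13 → 16076.9 mm.
Per-layer scan time = 16076.9 / 2580, so 6.2314 s.
Layer cycle = 6.2314 + 7.69 = 13.9214 s.
Total: 1250 × 13.9214 s = 17401.75 s → 4.83 hours.

4.83 hours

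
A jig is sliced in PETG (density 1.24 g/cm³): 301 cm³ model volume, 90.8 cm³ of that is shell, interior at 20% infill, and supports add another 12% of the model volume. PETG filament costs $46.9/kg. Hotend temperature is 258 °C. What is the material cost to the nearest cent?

Infill region = 301 − 90.8, so 210.2 cm³.
Deposited infill: 0.20 × 210.2 → 42.04 cm³.
Support = 0.12 × 301 = 36.12 cm³.
Total printed volume: 90.8 + 42.04 + 36.12 → 168.96 cm³.
Mass = 168.96 × 1.24, so 209.5104 g.
Cost = 209.5104 g / 1000 × $46.9/kg = $9.83.

$9.83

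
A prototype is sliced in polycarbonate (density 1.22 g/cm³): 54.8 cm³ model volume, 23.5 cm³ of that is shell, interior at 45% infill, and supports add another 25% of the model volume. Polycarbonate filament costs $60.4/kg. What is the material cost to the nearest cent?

Volume inside the shell: 54.8 − 23.5 → 31.3 cm³.
Infill deposited: 0.45 × 31.3 → 14.085 cm³.
Support: 0.25 × 54.8 → 13.7 cm³.
Total extruded = 23.5 + 14.085 + 13.7 = 51.285 cm³.
Mass = 51.285 × 1.22 = 62.5677 g.
Cost = 62.5677 g / 1000 × $60.4/kg = $3.78.

$3.78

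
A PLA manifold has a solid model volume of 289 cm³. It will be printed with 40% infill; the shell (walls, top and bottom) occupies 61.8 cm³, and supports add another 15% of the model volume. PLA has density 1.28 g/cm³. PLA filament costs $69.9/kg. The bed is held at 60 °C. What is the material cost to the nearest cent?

Volume inside the shell = 289 − 61.8, so 227.2 cm³.
Infill volume = 0.40 × 227.2 = 90.88 cm³.
Support = 0.15 × 289, so 43.35 cm³.
Deposited volume = 61.8 + 90.88 + 43.35 = 196.03 cm³.
Mass = 196.03 × 1.28, so 250.9184 g.
Cost = 250.9184 g / 1000 × $69.9/kg = $17.54.

$17.54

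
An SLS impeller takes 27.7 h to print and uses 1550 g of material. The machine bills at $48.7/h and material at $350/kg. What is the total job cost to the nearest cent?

Time charge = 48.7 × 27.7 = $1348.99.
Material cost: 350 × 1550/1000 → $542.50.
Job cost: 1348.99 + 542.50 = $1891.49.

$1891.49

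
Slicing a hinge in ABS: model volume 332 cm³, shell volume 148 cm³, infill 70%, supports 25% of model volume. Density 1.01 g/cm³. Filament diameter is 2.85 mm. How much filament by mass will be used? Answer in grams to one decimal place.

363.4 g

Interior volume: 332 − 148 → 184 cm³.
Deposited infill = 0.70 × 184, so 128.8 cm³.
Support: 0.25 × 332 → 83 cm³.
Total extruded: 148 + 128.8 + 83 → 359.8 cm³.
Mass: 359.8 × 1.01 → 363.398 g.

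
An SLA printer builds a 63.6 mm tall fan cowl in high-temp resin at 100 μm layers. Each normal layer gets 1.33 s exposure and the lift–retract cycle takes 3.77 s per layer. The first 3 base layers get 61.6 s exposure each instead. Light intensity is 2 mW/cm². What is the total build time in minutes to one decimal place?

Layer count = ceil(63.6 / 0.1) = 636.
Base layers = 3 × (61.6 + 3.77) = 196.11 s.
Regular layers: 633 × (1.33 + 3.77) → 3228.3 s.
Total = 196.11 + 3228.3 = 3424.41 s = 57.1 minutes.

57.1 minutes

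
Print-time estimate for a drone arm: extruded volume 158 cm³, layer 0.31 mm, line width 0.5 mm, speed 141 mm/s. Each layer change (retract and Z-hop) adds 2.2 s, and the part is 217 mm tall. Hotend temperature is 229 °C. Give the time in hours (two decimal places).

2.44 hours

Extrusion cross-section = 0.31 × 0.5, so 0.155 mm².
Toolpath length = 158 cm³ / 0.155 mm² = 158000 / 0.155 = 1019354.8 mm.
Time extruding = 1019354.8 / 141 = 7229.5 s.
Layer count = ceil(217 / 0.31) = 700.
Layer-change overhead = 700 × 2.2, so 1540 s.
Total = 7229.5 + 1540 = 8769.5 s = 2.44 hours.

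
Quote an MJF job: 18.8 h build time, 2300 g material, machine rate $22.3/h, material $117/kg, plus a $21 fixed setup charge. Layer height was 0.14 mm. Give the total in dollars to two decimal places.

$709.34

Machine cost = 22.3 × 18.8 = $419.24.
Material cost = 117 × 2300/1000, so $269.10.
Total = 419.24 + 269.10 + 21 = $709.34.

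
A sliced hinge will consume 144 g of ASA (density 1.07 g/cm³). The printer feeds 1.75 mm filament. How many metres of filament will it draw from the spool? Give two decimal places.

55.95 m

Extruded volume: 144/1.07 = 134.5794 cm³ (134579.4 mm³).
A = π r² = π × 0.875² = 2.4053 mm².
L = V/A = 134579.4/2.4053 = 55951.19 mm → 55.95 m.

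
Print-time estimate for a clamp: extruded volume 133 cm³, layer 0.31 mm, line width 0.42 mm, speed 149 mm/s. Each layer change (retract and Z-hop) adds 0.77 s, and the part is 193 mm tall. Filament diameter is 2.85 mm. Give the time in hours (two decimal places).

2.04 hours

Line area = 0.31 × 0.42 = 0.1302 mm².
Total extruded path = 133000/0.1302 = 1021505.4 mm.
Extrusion time = 1021505.4 / 149 = 6855.7 s.
Layers = ⌈193/0.31⌉ = 623.
Layer-change overhead = 623 × 0.77 = 479.71 s.
Altogether 6855.7 + 479.71 = 7335.41 s, i.e. 2.04 hours.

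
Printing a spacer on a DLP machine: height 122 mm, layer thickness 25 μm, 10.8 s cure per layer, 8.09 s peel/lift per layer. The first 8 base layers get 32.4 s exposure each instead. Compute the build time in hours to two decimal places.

25.65 hours

Layer count = ceil(122 / 0.025) = 4880.
Base layers = 8 × (32.4 + 8.09), so 323.92 s.
Normal layers: 4872 × (10.8 + 8.09) → 92032.08 s.
Total = 323.92 + 92032.08 = 92356 s = 25.65 hours.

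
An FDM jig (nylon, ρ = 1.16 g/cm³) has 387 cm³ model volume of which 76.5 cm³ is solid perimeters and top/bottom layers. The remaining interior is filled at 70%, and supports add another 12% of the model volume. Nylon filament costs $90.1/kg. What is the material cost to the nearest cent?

Interior volume = 387 − 76.5 = 310.5 cm³.
Infill volume = 0.70 × 310.5 = 217.35 cm³.
Support: 0.12 × 387 → 46.44 cm³.
Total extruded: 76.5 + 217.35 + 46.44 → 340.29 cm³.
Mass = 340.29 × 1.16, so 394.7364 g.
Cost = 394.7364 g / 1000 × $90.1/kg = $35.57.

$35.57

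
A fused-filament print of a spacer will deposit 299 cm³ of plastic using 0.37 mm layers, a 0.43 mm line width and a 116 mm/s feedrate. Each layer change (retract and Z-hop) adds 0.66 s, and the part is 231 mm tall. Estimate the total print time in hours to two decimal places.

Bead cross-section = 0.37 × 0.43, so 0.1591 mm².
Total extruded path = 299000/0.1591 = 1879321.2 mm.
Extrusion time = 1879321.2 / 116 = 16201 s.
Layers = ⌈231/0.37⌉ = 625.
Z-hop total = 625 × 0.66 = 412.5 s.
Total = 16201 + 412.5 = 16613.5 s = 4.61 hours.

4.61 hours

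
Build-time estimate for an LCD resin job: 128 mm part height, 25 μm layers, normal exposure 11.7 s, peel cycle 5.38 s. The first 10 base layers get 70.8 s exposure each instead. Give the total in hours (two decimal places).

24.46 hours

Number of layers: 128 / 0.025 → 5120 (rounded up).
Base layers = 10 × (70.8 + 5.38), so 761.8 s.
Regular layers = 5110 × (11.7 + 5.38) = 87278.8 s.
Total = 761.8 + 87278.8 = 88040.6 s = 24.46 hours.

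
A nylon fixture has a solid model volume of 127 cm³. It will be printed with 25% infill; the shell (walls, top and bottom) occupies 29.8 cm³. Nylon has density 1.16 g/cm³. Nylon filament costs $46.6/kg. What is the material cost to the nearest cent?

Infill region: 127 − 29.8 → 97.2 cm³.
Infill deposited = 0.25 × 97.2 = 24.3 cm³.
Deposited volume = 29.8 + 24.3 = 54.1 cm³.
Mass = 54.1 × 1.16 = 62.756 g.
Cost = 62.756 g / 1000 × $46.6/kg = $2.92.

$2.92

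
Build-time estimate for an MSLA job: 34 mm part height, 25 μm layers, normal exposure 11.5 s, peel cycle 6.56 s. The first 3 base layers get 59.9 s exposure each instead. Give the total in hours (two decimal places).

6.86 hours

Layers = ⌈34/0.025⌉ = 1360.
Base layers: 3 × (59.9 + 6.56) → 199.38 s.
Normal layers = 1357 × (11.5 + 6.56), so 24507.42 s.
Sum: 199.38 + 24507.42 = 24706.8 s → 6.86 hours.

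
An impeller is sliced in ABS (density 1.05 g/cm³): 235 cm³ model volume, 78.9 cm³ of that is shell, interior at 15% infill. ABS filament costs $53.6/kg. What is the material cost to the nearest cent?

Interior volume = 235 − 78.9, so 156.1 cm³.
Deposited infill = 0.15 × 156.1 = 23.415 cm³.
Total extruded: 78.9 + 23.415 → 102.315 cm³.
Mass = 102.315 × 1.05 = 107.43075 g.
At $53.6/kg: 107.43075/1000 × 53.6 = $5.76.

$5.76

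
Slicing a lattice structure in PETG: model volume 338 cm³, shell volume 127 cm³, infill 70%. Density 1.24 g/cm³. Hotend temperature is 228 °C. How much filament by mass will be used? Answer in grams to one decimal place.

340.6 g

Interior volume = 338 − 127 = 211 cm³.
Deposited infill = 0.70 × 211, so 147.7 cm³.
Total printed volume: 127 + 147.7 → 274.7 cm³.
Mass = 274.7 × 1.24 = 340.628 g.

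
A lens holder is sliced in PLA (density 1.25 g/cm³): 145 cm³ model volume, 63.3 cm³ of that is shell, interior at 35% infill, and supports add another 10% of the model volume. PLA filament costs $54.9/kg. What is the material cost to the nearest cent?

Infill region = 145 − 63.3 = 81.7 cm³.
Infill deposited: 0.35 × 81.7 → 28.595 cm³.
Support: 0.10 × 145 → 14.5 cm³.
Total extruded = 63.3 + 28.595 + 14.5 = 106.395 cm³.
Mass = 106.395 × 1.25, so 132.99375 g.
At $54.9/kg: 132.99375/1000 × 54.9 = $7.30.

$7.30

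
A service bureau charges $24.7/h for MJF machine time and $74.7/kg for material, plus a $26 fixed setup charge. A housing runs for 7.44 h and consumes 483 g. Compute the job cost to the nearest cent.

Machine cost = 24.7 × 7.44 = $183.768.
Material cost: 74.7 × 483/1000 → $36.0801.
Adding setup: 183.768 + 36.0801 + 26 → 245.8481 ≈ $245.85.

$245.85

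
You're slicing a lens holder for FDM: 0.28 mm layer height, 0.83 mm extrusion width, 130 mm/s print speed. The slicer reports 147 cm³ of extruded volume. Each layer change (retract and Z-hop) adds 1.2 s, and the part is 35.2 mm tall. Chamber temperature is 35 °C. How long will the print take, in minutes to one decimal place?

Extrusion cross-section = 0.28 × 0.83, so 0.2324 mm².
Total extruded path = 147000/0.2324 = 632530.1 mm.
Extrusion time = 632530.1 / 130 = 4865.6 s.
Number of layers: 35.2 / 0.28 → 126 (rounded up).
Z-hop total = 126 × 1.2 = 151.2 s.
Total = 4865.6 + 151.2 = 5016.8 s = 83.6 minutes.

83.6 minutes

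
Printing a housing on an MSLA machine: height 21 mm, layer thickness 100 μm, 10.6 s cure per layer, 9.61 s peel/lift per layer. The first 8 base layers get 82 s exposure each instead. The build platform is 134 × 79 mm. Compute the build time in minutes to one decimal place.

80.3 minutes

Layer count = ceil(21 / 0.1) = 210.
Bottom layers: 8 × (82 + 9.61) → 732.88 s.
Regular layers = 202 × (10.6 + 9.61), so 4082.42 s.
Total = 732.88 + 4082.42 = 4815.3 s = 80.3 minutes.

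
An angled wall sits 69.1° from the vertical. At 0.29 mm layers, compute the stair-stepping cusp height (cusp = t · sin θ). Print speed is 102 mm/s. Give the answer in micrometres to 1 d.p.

270.9 μm

Cusp = layer height × sin(69.1°) = 0.29 × 0.9342 = 0.270918 mm = 270.9 μm.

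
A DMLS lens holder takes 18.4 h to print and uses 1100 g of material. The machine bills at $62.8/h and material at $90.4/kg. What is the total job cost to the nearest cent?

Machine-time cost = 62.8 × 18.4 = $1155.52.
Material cost = 90.4 × 1100/1000, so $99.44.
Job cost: 1155.52 + 99.44 = $1254.96.

$1254.96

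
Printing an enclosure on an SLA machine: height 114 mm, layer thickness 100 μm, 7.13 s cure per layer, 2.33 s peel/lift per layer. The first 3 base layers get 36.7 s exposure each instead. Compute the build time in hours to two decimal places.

Layer count = ceil(114 / 0.1) = 1140.
Burn-in layers = 3 × (36.7 + 2.33), so 117.09 s.
Remaining layers = 1137 × (7.13 + 2.33), so 10756.02 s.
Total = 117.09 + 10756.02 = 10873.11 s = 3.02 hours.

3.02 hours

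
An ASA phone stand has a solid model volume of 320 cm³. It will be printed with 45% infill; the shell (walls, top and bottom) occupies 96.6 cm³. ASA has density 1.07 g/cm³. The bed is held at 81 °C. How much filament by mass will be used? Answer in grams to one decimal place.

Volume inside the shell = 320 − 96.6 = 223.4 cm³.
Deposited infill = 0.45 × 223.4, so 100.53 cm³.
Total extruded = 96.6 + 100.53 = 197.13 cm³.
Mass: 197.13 × 1.07 → 210.9291 g.

210.9 g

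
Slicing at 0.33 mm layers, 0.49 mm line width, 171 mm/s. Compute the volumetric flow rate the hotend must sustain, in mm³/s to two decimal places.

27.65

Extrusion cross-section = 0.33 × 0.49 = 0.1617 mm².
Volumetric flow = 171 × 0.1617 = 27.65 mm³/s.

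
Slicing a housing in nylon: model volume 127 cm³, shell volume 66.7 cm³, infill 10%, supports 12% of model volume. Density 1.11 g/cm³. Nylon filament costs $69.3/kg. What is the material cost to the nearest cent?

Interior volume = 127 − 66.7 = 60.3 cm³.
Deposited infill = 0.10 × 60.3, so 6.03 cm³.
Support = 0.12 × 127 = 15.24 cm³.
Total printed volume: 66.7 + 6.03 + 15.24 → 87.97 cm³.
Mass = 87.97 × 1.11, so 97.6467 g.
At $69.3/kg: 97.6467/1000 × 69.3 = $6.77.

$6.77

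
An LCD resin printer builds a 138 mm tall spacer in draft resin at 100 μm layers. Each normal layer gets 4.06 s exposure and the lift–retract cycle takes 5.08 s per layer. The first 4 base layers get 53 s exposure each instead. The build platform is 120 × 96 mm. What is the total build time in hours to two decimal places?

Number of layers: 138 / 0.1 → 1380 (rounded up).
Bottom layers = 4 × (53 + 5.08) = 232.32 s.
Remaining layers = 1376 × (4.06 + 5.08) = 12576.64 s.
Sum: 232.32 + 12576.64 = 12808.96 s → 3.56 hours.

3.56 hours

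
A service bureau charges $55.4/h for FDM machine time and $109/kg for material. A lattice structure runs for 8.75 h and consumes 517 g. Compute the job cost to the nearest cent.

Machine cost = 55.4 × 8.75, so $484.75.
Feedstock cost: 109 × 517/1000 → $56.353.
Total = 484.75 + 56.353 = 541.103 ≈ $541.10.

$541.10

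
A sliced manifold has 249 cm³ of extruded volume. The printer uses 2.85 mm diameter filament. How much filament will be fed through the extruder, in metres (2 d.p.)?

39.03 m

Cross-section of 2.85 mm filament: π·(2.85/2)² = 6.3794 mm².
Length = 249 cm³ / 6.3794 mm² = 249000 / 6.3794 = 39031.88 mm = 39.03 m.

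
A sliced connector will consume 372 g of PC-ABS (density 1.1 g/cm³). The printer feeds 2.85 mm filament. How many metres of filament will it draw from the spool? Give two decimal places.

Volume = 372 g / 1.1 g·cm⁻³ = 338.1818 cm³ = 338181.8 mm³.
Filament cross-section = π × (2.85/2)² = 6.3794 mm².
L = V/A = 338181.8/6.3794 = 53011.54 mm → 53.01 m.

53.01 m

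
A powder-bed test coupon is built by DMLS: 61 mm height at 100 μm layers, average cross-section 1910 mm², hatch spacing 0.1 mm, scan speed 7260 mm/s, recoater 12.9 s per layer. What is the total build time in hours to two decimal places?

2.63 hours

Layers = ⌈61/0.1⌉ = 610.
Per-layer scan distance = 1910 / 0.1 = 19100 mm.
Laser time per layer = 19100 / 7260, so 2.6309 s.
Per-layer time: 2.6309 + 12.9 → 15.5309 s.
Build time = 610 × 15.5309 = 9473.849 s = 2.63 hours.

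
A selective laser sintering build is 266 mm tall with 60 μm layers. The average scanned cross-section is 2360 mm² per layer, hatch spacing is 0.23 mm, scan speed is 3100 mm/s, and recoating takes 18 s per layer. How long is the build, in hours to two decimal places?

26.25 hours

Layers = ⌈266/0.06⌉ = 4434.
Scan path per layer = 2360 / 0.23, so 10260.9 mm.
Scan time per layer = 10260.9 / 3100 = 3.31 s.
Per-layer time = 3.31 + 18, so 21.31 s.
4434 layers × 21.31 s/layer = 94488.54 s, i.e. 26.25 hours.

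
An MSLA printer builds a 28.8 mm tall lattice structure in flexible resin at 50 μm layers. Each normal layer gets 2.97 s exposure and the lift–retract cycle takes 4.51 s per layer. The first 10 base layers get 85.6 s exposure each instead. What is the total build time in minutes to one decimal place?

Layer count = ceil(28.8 / 0.05) = 576.
Burn-in layers: 10 × (85.6 + 4.51) → 901.1 s.
Normal layers = 566 × (2.97 + 4.51) = 4233.68 s.
Sum: 901.1 + 4233.68 = 5134.78 s → 85.6 minutes.

85.6 minutes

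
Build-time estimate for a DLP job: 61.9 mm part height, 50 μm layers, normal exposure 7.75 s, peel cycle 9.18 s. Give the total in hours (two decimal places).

5.82 hours

Number of layers: 61.9 / 0.05 → 1238 (rounded up).
Cycle time = 7.75 + 9.18 = 16.93 s.
Build time: 1238 × 16.93 s = 20959.34 s, i.e. 5.82 hours.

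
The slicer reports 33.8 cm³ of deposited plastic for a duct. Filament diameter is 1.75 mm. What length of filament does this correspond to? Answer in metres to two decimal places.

14.05 m

A = π r² = π × 0.875² = 2.4053 mm².
L = 33800 mm³ / 2.4053 mm² = 14052.3 mm, i.e. 14.05 m.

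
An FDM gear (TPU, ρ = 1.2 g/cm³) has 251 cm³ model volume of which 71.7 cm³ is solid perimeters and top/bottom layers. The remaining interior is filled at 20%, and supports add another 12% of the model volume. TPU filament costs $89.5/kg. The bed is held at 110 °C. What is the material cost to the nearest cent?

$14.79

Interior volume: 251 − 71.7 → 179.3 cm³.
Deposited infill = 0.20 × 179.3 = 35.86 cm³.
Support = 0.12 × 251, so 30.12 cm³.
Deposited volume = 71.7 + 35.86 + 30.12, so 137.68 cm³.
Mass: 137.68 × 1.2 → 165.216 g.
Cost = 165.216 g / 1000 × $89.5/kg = $14.79.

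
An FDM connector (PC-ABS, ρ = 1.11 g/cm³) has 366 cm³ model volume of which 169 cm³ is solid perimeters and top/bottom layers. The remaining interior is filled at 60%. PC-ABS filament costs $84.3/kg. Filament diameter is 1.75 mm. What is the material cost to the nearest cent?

Volume inside the shell: 366 − 169 → 197 cm³.
Infill volume = 0.60 × 197 = 118.2 cm³.
Total extruded = 169 + 118.2 = 287.2 cm³.
Mass = 287.2 × 1.11, so 318.792 g.
At $84.3/kg: 318.792/1000 × 84.3 = $26.87.

$26.87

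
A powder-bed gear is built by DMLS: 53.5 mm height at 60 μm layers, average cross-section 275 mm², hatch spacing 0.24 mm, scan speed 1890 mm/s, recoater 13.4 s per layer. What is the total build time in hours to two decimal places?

3.47 hours

Layer count = ceil(53.5 / 0.06) = 892.
Per-layer scan distance = 275 / 0.24 = 1145.8 mm.
Laser time per layer: 1145.8 / 1890 → 0.6062 s.
Time per layer = 0.6062 + 13.4, so 14.0062 s.
Build time = 892 × 14.0062 = 12493.5304 s = 3.47 hours.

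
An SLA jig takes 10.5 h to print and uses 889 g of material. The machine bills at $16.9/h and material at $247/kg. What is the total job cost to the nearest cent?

Machine-time cost: 16.9 × 10.5 → $177.45.
Feedstock cost: 247 × 889/1000 → $219.583.
Total = 177.45 + 219.583 = 397.033 ≈ $397.03.

$397.03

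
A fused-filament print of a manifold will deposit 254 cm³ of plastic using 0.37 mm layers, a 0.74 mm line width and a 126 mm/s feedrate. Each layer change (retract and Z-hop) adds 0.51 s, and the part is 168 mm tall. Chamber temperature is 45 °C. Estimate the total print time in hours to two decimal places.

2.11 hours

Extrusion cross-section = 0.37 × 0.74 = 0.2738 mm².
Toolpath length = 254 cm³ / 0.2738 mm² = 254000 / 0.2738 = 927684.4 mm.
Time extruding = 927684.4 / 126, so 7362.6 s.
Layers = ⌈168/0.37⌉ = 455.
Non-print overhead = 455 × 0.51, so 232.05 s.
Altogether 7362.6 + 232.05 = 7594.65 s, i.e. 2.11 hours.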